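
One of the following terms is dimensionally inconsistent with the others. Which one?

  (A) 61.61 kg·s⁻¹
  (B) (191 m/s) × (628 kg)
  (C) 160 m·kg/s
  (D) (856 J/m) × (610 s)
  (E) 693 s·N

Dimensions:
  (A) kg·s⁻¹
  (B) [m·s⁻¹] · [kg] = kg·m·s⁻¹
  (C) kg·m·s⁻¹
  (D) [kg·m·s⁻²] · [s] = kg·m·s⁻¹
  (E) N·s = kg·m·s⁻²·s = kg·m·s⁻¹
All reduce to kg·m·s⁻¹ except (A), which is kg·s⁻¹.

(A)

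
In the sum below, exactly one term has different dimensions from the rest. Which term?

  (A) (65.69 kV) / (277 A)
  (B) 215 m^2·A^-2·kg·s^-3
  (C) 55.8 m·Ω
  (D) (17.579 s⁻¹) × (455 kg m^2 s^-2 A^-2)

Dimensions:
  (A) [kg·m²·s⁻³·A⁻¹] / [A] = kg·m²·s⁻³·A⁻²
  (B) kg·m²·s⁻³·A⁻²
  (C) Ω·m = V·A⁻¹·m = kg·m³·s⁻³·A⁻²
  (D) [s⁻¹] · [kg·m²·s⁻²·A⁻²] = kg·m²·s⁻³·A⁻²
All reduce to kg·m²·s⁻³·A⁻² except (C), which is kg·m³·s⁻³·A⁻².

(C)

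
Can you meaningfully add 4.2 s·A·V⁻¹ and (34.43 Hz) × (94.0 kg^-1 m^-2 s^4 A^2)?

No

Reduce each to base SI dimensions:
  4.2 s·A·V⁻¹:  A·s·V⁻¹ = A·s·(J·C⁻¹)⁻¹ = kg⁻¹·m⁻²·s⁴·A²
  (34.43 Hz) × (94.0 kg^-1 m^-2 s^4 A^2):  [s⁻¹] · [kg⁻¹·m⁻²·s⁴·A²] = kg⁻¹·m⁻²·s³·A²
kg⁻¹·m⁻²·s⁴·A² ≠ kg⁻¹·m⁻²·s³·A², so they cannot be added.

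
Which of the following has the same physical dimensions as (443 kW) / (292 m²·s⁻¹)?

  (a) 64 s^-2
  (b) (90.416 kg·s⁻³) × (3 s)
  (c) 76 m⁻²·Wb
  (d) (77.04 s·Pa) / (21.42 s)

(b)

Reference: [kg·m²·s⁻³] / [m²·s⁻¹] = kg·s⁻².
Each option:
  (a) s⁻²
  (b) [kg·s⁻³] · [s] = kg·s⁻²  ← same
  (c) Wb·m⁻² = V·s·m⁻² = kg·s⁻²·A⁻¹
  (d) [kg·m⁻¹·s⁻¹] / [s] = kg·m⁻¹·s⁻²
Only (b) matches kg·s⁻².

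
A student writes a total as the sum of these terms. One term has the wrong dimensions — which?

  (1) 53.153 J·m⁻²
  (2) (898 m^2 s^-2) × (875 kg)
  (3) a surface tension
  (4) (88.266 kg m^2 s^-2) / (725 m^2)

(2)

Work out the base dimensions of each:
  (1) J·m⁻² = N·m·m⁻² = kg·s⁻²
  (2) [m²·s⁻²] · [kg] = kg·m²·s⁻²
  (3) [surface tension] = kg·s⁻²
  (4) [kg·m²·s⁻²] / [m²] = kg·s⁻²
All reduce to kg·s⁻² except (2), which is kg·m²·s⁻².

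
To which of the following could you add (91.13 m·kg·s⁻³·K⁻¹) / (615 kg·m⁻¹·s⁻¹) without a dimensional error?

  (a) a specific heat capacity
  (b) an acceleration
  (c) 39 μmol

Reference: [kg·m·s⁻³·K⁻¹] / [kg·m⁻¹·s⁻¹] = m²·s⁻²·K⁻¹.
Each option:
  (a) [specific heat capacity] = m²·s⁻²·K⁻¹  ← same
  (b) [acceleration] = m·s⁻²
  (c) mol
Only (a) matches m²·s⁻²·K⁻¹.

(a)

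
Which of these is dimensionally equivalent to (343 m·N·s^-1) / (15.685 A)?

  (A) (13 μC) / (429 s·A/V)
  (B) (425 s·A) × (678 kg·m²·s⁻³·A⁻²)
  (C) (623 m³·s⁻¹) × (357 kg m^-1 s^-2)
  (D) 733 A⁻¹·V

(A)

Reference: [kg·m²·s⁻³] / [A] = kg·m²·s⁻³·A⁻¹.
Each option:
  (A) [s·A] / [kg⁻¹·m⁻²·s⁴·A²] = kg·m²·s⁻³·A⁻¹  ← same
  (B) [s·A] · [kg·m²·s⁻³·A⁻²] = kg·m²·s⁻²·A⁻¹
  (C) [m³·s⁻¹] · [kg·m⁻¹·s⁻²] = kg·m²·s⁻³
  (D) V·A⁻¹ = J·C⁻¹·A⁻¹ = kg·m²·s⁻³·A⁻²
Only (A) matches kg·m²·s⁻³·A⁻¹.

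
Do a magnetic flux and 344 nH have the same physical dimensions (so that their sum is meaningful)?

Reduce each to base SI dimensions:
  a magnetic flux:  [magnetic flux] = kg·m²·s⁻²·A⁻¹
  344 nH:  H = V·s·A⁻¹ = kg·m²·s⁻²·A⁻²
kg·m²·s⁻²·A⁻¹ ≠ kg·m²·s⁻²·A⁻², so they cannot be added.

No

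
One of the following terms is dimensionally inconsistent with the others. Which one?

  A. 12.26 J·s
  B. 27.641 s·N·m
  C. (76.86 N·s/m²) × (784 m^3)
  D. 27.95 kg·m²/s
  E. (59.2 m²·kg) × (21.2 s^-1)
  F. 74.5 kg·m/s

Expand each in SI base units:
  A. J·s = N·m·s = kg·m²·s⁻¹
  B. N·m·s = kg·m·s⁻²·m·s = kg·m²·s⁻¹
  C. [kg·m⁻¹·s⁻¹] · [m³] = kg·m²·s⁻¹
  D. kg·m²·s⁻¹
  E. [kg·m²] · [s⁻¹] = kg·m²·s⁻¹
  F. kg·m·s⁻¹
All reduce to kg·m²·s⁻¹ except F., which is kg·m·s⁻¹.

F.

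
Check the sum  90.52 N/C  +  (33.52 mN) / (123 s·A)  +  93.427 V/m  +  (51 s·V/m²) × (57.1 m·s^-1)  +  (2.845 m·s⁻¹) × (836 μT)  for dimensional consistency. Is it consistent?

Yes

In SI base units:
  90.52 N/C:  N·C⁻¹ = kg·m·s⁻²·(s·A)⁻¹ = kg·m·s⁻³·A⁻¹
  (33.52 mN) / (123 s·A):  [kg·m·s⁻²] / [s·A] = kg·m·s⁻³·A⁻¹
  93.427 V/m:  V·m⁻¹ = J·C⁻¹·m⁻¹ = kg·m·s⁻³·A⁻¹
  (51 s·V/m²) × (57.1 m·s^-1):  [kg·s⁻²·A⁻¹] · [m·s⁻¹] = kg·m·s⁻³·A⁻¹
  (2.845 m·s⁻¹) × (836 μT):  [m·s⁻¹] · [kg·s⁻²·A⁻¹] = kg·m·s⁻³·A⁻¹
Every term reduces to kg·m·s⁻³·A⁻¹.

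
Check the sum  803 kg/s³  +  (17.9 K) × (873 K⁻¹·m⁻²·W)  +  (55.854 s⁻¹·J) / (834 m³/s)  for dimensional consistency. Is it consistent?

Reduce each to base SI dimensions:
  803 kg/s³:  kg·s⁻³
  (17.9 K) × (873 K⁻¹·m⁻²·W):  [K] · [kg·s⁻³·K⁻¹] = kg·s⁻³
  (55.854 s⁻¹·J) / (834 m³/s):  [kg·m²·s⁻³] / [m³·s⁻¹] = kg·m⁻¹·s⁻²
The terms do not share a single dimension (kg·m⁻¹·s⁻² vs kg·s⁻³).

No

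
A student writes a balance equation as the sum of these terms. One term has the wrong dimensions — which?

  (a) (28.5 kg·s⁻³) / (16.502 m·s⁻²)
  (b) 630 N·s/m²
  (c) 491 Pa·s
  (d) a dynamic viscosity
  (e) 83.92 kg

Expand each in SI base units:
  (a) [kg·s⁻³] / [m·s⁻²] = kg·m⁻¹·s⁻¹
  (b) N·s·m⁻² = kg·m·s⁻²·s·m⁻² = kg·m⁻¹·s⁻¹
  (c) Pa·s = N·m⁻²·s = kg·m⁻¹·s⁻¹
  (d) [dynamic viscosity] = kg·m⁻¹·s⁻¹
  (e) kg
All reduce to kg·m⁻¹·s⁻¹ except (e), which is kg.

(e)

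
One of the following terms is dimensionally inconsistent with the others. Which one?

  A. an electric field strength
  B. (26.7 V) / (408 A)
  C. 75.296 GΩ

A.

In SI base units:
  A. [electric field strength] = kg·m·s⁻³·A⁻¹
  B. [kg·m²·s⁻³·A⁻¹] / [A] = kg·m²·s⁻³·A⁻²
  C. Ω = V·A⁻¹ = kg·m²·s⁻³·A⁻²
All reduce to kg·m²·s⁻³·A⁻² except A., which is kg·m·s⁻³·A⁻¹.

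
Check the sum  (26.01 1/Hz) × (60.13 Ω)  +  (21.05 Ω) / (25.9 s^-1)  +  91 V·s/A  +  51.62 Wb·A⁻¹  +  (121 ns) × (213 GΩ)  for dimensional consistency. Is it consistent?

Yes

Reduce each to base SI dimensions:
  (26.01 1/Hz) × (60.13 Ω):  [s] · [kg·m²·s⁻³·A⁻²] = kg·m²·s⁻²·A⁻²
  (21.05 Ω) / (25.9 s^-1):  [kg·m²·s⁻³·A⁻²] / [s⁻¹] = kg·m²·s⁻²·A⁻²
  91 V·s/A:  V·s·A⁻¹ = J·C⁻¹·s·A⁻¹ = kg·m²·s⁻²·A⁻²
  51.62 Wb·A⁻¹:  Wb·A⁻¹ = V·s·A⁻¹ = kg·m²·s⁻²·A⁻²
  (121 ns) × (213 GΩ):  [s] · [kg·m²·s⁻³·A⁻²] = kg·m²·s⁻²·A⁻²
Every term reduces to kg·m²·s⁻²·A⁻².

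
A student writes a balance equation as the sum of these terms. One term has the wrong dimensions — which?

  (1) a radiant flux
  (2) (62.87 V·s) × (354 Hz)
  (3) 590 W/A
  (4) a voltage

(1)

Expand each in SI base units:
  (1) [radiant flux] = kg·m²·s⁻³
  (2) [kg·m²·s⁻²·A⁻¹] · [s⁻¹] = kg·m²·s⁻³·A⁻¹
  (3) W·A⁻¹ = J·s⁻¹·A⁻¹ = kg·m²·s⁻³·A⁻¹
  (4) [voltage] = kg·m²·s⁻³·A⁻¹
All reduce to kg·m²·s⁻³·A⁻¹ except (1), which is kg·m²·s⁻³.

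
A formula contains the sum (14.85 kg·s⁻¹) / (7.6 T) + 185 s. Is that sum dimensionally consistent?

Expand each in SI base units:
  (14.85 kg·s⁻¹) / (7.6 T):  [kg·s⁻¹] / [kg·s⁻²·A⁻¹] = s·A
  185 s:  s
s·A ≠ s, so they cannot be added.

No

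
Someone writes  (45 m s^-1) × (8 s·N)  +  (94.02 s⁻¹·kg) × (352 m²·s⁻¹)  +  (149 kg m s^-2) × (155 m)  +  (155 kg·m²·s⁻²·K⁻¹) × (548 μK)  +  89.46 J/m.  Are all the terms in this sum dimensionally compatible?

Dimensions:
  (45 m s^-1) × (8 s·N):  [m·s⁻¹] · [kg·m·s⁻¹] = kg·m²·s⁻²
  (94.02 s⁻¹·kg) × (352 m²·s⁻¹):  [kg·s⁻¹] · [m²·s⁻¹] = kg·m²·s⁻²
  (149 kg m s^-2) × (155 m):  [kg·m·s⁻²] · [m] = kg·m²·s⁻²
  (155 kg·m²·s⁻²·K⁻¹) × (548 μK):  [kg·m²·s⁻²·K⁻¹] · [K] = kg·m²·s⁻²
  89.46 J/m:  J·m⁻¹ = N·m·m⁻¹ = kg·m·s⁻²
The terms do not share a single dimension (kg·m²·s⁻² vs kg·m·s⁻²).

No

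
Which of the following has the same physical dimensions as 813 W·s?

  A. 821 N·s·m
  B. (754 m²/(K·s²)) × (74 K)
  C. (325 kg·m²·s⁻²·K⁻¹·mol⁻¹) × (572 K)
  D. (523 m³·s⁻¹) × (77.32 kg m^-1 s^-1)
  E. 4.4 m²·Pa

Reference: W·s = J·s⁻¹·s = kg·m²·s⁻².
Each option:
  A. N·m·s = kg·m·s⁻²·m·s = kg·m²·s⁻¹
  B. [m²·s⁻²·K⁻¹] · [K] = m²·s⁻²
  C. [kg·m²·s⁻²·K⁻¹·mol⁻¹] · [K] = kg·m²·s⁻²·mol⁻¹
  D. [m³·s⁻¹] · [kg·m⁻¹·s⁻¹] = kg·m²·s⁻²  ← same
  E. Pa·m² = N·m⁻²·m² = kg·m·s⁻²
Only D. matches kg·m²·s⁻².

D.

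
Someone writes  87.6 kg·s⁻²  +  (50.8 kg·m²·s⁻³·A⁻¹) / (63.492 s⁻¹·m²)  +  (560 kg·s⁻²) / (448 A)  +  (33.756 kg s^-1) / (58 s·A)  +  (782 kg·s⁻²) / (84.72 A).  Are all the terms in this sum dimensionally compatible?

No

Dimensions:
  87.6 kg·s⁻²:  kg·s⁻²
  (50.8 kg·m²·s⁻³·A⁻¹) / (63.492 s⁻¹·m²):  [kg·m²·s⁻³·A⁻¹] / [m²·s⁻¹] = kg·s⁻²·A⁻¹
  (560 kg·s⁻²) / (448 A):  [kg·s⁻²] / [A] = kg·s⁻²·A⁻¹
  (33.756 kg s^-1) / (58 s·A):  [kg·s⁻¹] / [s·A] = kg·s⁻²·A⁻¹
  (782 kg·s⁻²) / (84.72 A):  [kg·s⁻²] / [A] = kg·s⁻²·A⁻¹
The terms do not share a single dimension (kg·s⁻² vs kg·s⁻²·A⁻¹).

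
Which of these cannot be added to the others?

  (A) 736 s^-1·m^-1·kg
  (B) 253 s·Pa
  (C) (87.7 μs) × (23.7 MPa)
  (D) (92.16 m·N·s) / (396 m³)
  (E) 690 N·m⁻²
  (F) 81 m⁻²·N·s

Expand each in SI base units:
  (A) kg·m⁻¹·s⁻¹
  (B) Pa·s = N·m⁻²·s = kg·m⁻¹·s⁻¹
  (C) [s] · [kg·m⁻¹·s⁻²] = kg·m⁻¹·s⁻¹
  (D) [kg·m²·s⁻¹] / [m³] = kg·m⁻¹·s⁻¹
  (E) N·m⁻² = kg·m·s⁻²·m⁻² = kg·m⁻¹·s⁻²
  (F) N·s·m⁻² = kg·m·s⁻²·s·m⁻² = kg·m⁻¹·s⁻¹
All reduce to kg·m⁻¹·s⁻¹ except (E), which is kg·m⁻¹·s⁻².

(E)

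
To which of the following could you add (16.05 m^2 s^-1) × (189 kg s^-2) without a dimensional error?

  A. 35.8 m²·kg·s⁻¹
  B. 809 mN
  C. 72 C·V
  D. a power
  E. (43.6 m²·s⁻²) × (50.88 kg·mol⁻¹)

Reference: [m²·s⁻¹] · [kg·s⁻²] = kg·m²·s⁻³.
Each option:
  A. kg·m²·s⁻¹
  B. N = kg·m·s⁻²
  C. C·V = s·A·J·C⁻¹ = kg·m²·s⁻²
  D. [power] = kg·m²·s⁻³  ← same
  E. [m²·s⁻²] · [kg·mol⁻¹] = kg·m²·s⁻²·mol⁻¹
Only D. matches kg·m²·s⁻³.

D.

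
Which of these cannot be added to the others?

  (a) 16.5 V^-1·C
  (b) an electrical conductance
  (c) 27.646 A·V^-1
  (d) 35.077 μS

Reduce each to base SI dimensions:
  (a) C·V⁻¹ = s·A·(J·C⁻¹)⁻¹ = kg⁻¹·m⁻²·s⁴·A²
  (b) [electrical conductance] = kg⁻¹·m⁻²·s³·A²
  (c) A·V⁻¹ = A·(J·C⁻¹)⁻¹ = kg⁻¹·m⁻²·s³·A²
  (d) S = Ω⁻¹ = kg⁻¹·m⁻²·s³·A²
All reduce to kg⁻¹·m⁻²·s³·A² except (a), which is kg⁻¹·m⁻²·s⁴·A².

(a)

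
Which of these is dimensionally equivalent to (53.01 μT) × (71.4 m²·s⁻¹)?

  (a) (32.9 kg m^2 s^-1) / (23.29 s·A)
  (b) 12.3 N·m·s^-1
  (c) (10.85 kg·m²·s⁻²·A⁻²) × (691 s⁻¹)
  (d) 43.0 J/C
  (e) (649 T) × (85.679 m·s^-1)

(d)

Reference: [kg·s⁻²·A⁻¹] · [m²·s⁻¹] = kg·m²·s⁻³·A⁻¹.
Each option:
  (a) [kg·m²·s⁻¹] / [s·A] = kg·m²·s⁻²·A⁻¹
  (b) N·m·s⁻¹ = kg·m·s⁻²·m·s⁻¹ = kg·m²·s⁻³
  (c) [kg·m²·s⁻²·A⁻²] · [s⁻¹] = kg·m²·s⁻³·A⁻²
  (d) J·C⁻¹ = N·m·(s·A)⁻¹ = kg·m²·s⁻³·A⁻¹  ← same
  (e) [kg·s⁻²·A⁻¹] · [m·s⁻¹] = kg·m·s⁻³·A⁻¹
Only (d) matches kg·m²·s⁻³·A⁻¹.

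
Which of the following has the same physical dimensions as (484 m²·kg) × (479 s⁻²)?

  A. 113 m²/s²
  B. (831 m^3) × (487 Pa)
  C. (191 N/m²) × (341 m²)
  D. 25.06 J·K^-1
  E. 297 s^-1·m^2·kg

Reference: [kg·m²] · [s⁻²] = kg·m²·s⁻².
Each option:
  A. m²·s⁻²
  B. [m³] · [kg·m⁻¹·s⁻²] = kg·m²·s⁻²  ← same
  C. [kg·m⁻¹·s⁻²] · [m²] = kg·m·s⁻²
  D. J·K⁻¹ = N·m·K⁻¹ = kg·m²·s⁻²·K⁻¹
  E. kg·m²·s⁻¹
Only B. matches kg·m²·s⁻².

B.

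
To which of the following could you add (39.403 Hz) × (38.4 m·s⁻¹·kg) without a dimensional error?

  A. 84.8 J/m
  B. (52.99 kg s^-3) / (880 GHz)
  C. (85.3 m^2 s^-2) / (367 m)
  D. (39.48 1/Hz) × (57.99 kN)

Reference: [s⁻¹] · [kg·m·s⁻¹] = kg·m·s⁻².
Each option:
  A. J·m⁻¹ = N·m·m⁻¹ = kg·m·s⁻²  ← same
  B. [kg·s⁻³] / [s⁻¹] = kg·s⁻²
  C. [m²·s⁻²] / [m] = m·s⁻²
  D. [s] · [kg·m·s⁻²] = kg·m·s⁻¹
Only A. matches kg·m·s⁻².

A.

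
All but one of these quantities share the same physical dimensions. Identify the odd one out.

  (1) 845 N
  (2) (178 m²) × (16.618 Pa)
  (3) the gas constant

(3)

Dimensions:
  (1) N = kg·m·s⁻²
  (2) [m²] · [kg·m⁻¹·s⁻²] = kg·m·s⁻²
  (3) [gas constant] = kg·m²·s⁻²·K⁻¹·mol⁻¹
All reduce to kg·m·s⁻² except (3), which is kg·m²·s⁻²·K⁻¹·mol⁻¹.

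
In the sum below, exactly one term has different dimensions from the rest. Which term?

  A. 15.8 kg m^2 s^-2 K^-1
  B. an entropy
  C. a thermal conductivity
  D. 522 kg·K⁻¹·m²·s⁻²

C.

In SI base units:
  A. kg·m²·s⁻²·K⁻¹
  B. [entropy] = kg·m²·s⁻²·K⁻¹
  C. [thermal conductivity] = kg·m·s⁻³·K⁻¹
  D. kg·m²·s⁻²·K⁻¹
All reduce to kg·m²·s⁻²·K⁻¹ except C., which is kg·m·s⁻³·K⁻¹.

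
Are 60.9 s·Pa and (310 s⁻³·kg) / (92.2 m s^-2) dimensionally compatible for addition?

Work out the base dimensions of each:
  60.9 s·Pa:  Pa·s = N·m⁻²·s = kg·m⁻¹·s⁻¹
  (310 s⁻³·kg) / (92.2 m s^-2):  [kg·s⁻³] / [m·s⁻²] = kg·m⁻¹·s⁻¹
Both are kg·m⁻¹·s⁻¹, so they have the same dimensions and can be added.

Yes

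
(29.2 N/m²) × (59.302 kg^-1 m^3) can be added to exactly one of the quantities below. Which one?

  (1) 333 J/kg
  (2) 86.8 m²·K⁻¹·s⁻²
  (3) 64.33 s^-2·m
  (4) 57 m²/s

Reference: [kg·m⁻¹·s⁻²] · [kg⁻¹·m³] = m²·s⁻².
Each option:
  (1) J·kg⁻¹ = N·m·kg⁻¹ = m²·s⁻²  ← same
  (2) m²·s⁻²·K⁻¹
  (3) m·s⁻²
  (4) m²·s⁻¹
Only (1) matches m²·s⁻².

(1)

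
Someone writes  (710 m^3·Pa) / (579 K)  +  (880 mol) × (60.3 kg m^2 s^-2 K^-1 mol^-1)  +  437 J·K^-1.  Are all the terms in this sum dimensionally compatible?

In SI base units:
  (710 m^3·Pa) / (579 K):  [kg·m²·s⁻²] / [K] = kg·m²·s⁻²·K⁻¹
  (880 mol) × (60.3 kg m^2 s^-2 K^-1 mol^-1):  [mol] · [kg·m²·s⁻²·K⁻¹·mol⁻¹] = kg·m²·s⁻²·K⁻¹
  437 J·K^-1:  J·K⁻¹ = N·m·K⁻¹ = kg·m²·s⁻²·K⁻¹
Every term reduces to kg·m²·s⁻²·K⁻¹.

Yes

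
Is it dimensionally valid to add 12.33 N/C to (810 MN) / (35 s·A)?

Work out the base dimensions of each:
  12.33 N/C:  N·C⁻¹ = kg·m·s⁻²·(s·A)⁻¹ = kg·m·s⁻³·A⁻¹
  (810 MN) / (35 s·A):  [kg·m·s⁻²] / [s·A] = kg·m·s⁻³·A⁻¹
Both are kg·m·s⁻³·A⁻¹, so they have the same dimensions and can be added.

Yes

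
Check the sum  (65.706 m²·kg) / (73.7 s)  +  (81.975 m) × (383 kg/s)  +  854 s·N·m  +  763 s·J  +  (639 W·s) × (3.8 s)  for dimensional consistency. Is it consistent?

Dimensions:
  (65.706 m²·kg) / (73.7 s):  [kg·m²] / [s] = kg·m²·s⁻¹
  (81.975 m) × (383 kg/s):  [m] · [kg·s⁻¹] = kg·m·s⁻¹
  854 s·N·m:  N·m·s = kg·m·s⁻²·m·s = kg·m²·s⁻¹
  763 s·J:  J·s = N·m·s = kg·m²·s⁻¹
  (639 W·s) × (3.8 s):  [kg·m²·s⁻²] · [s] = kg·m²·s⁻¹
The terms do not share a single dimension (kg·m²·s⁻¹ vs kg·m·s⁻¹).

No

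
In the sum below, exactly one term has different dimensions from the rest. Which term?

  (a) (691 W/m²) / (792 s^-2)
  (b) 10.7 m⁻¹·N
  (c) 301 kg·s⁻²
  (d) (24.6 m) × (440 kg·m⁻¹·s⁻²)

(a)

Dimensions:
  (a) [kg·s⁻³] / [s⁻²] = kg·s⁻¹
  (b) N·m⁻¹ = kg·m·s⁻²·m⁻¹ = kg·s⁻²
  (c) kg·s⁻²
  (d) [m] · [kg·m⁻¹·s⁻²] = kg·s⁻²
All reduce to kg·s⁻² except (a), which is kg·s⁻¹.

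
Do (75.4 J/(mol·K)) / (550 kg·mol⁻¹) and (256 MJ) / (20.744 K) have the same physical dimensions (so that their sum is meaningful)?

No

In SI base units:
  (75.4 J/(mol·K)) / (550 kg·mol⁻¹):  [kg·m²·s⁻²·K⁻¹·mol⁻¹] / [kg·mol⁻¹] = m²·s⁻²·K⁻¹
  (256 MJ) / (20.744 K):  [kg·m²·s⁻²] / [K] = kg·m²·s⁻²·K⁻¹
m²·s⁻²·K⁻¹ ≠ kg·m²·s⁻²·K⁻¹, so they cannot be added.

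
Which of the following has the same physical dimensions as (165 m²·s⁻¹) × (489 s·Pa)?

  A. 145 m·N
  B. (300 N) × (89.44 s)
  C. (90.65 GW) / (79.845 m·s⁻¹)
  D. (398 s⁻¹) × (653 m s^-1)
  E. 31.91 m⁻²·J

C.

Reference: [m²·s⁻¹] · [kg·m⁻¹·s⁻¹] = kg·m·s⁻².
Each option:
  A. N·m = kg·m·s⁻²·m = kg·m²·s⁻²
  B. [kg·m·s⁻²] · [s] = kg·m·s⁻¹
  C. [kg·m²·s⁻³] / [m·s⁻¹] = kg·m·s⁻²  ← same
  D. [s⁻¹] · [m·s⁻¹] = m·s⁻²
  E. J·m⁻² = N·m·m⁻² = kg·s⁻²
Only C. matches kg·m·s⁻².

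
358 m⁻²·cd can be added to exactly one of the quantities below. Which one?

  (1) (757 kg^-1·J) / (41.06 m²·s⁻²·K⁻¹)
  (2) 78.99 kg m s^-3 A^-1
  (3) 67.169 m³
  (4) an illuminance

Reference: m⁻²·cd.
Each option:
  (1) [m²·s⁻²] / [m²·s⁻²·K⁻¹] = K
  (2) kg·m·s⁻³·A⁻¹
  (3) m³
  (4) [illuminance] = m⁻²·cd  ← same
Only (4) matches m⁻²·cd.

(4)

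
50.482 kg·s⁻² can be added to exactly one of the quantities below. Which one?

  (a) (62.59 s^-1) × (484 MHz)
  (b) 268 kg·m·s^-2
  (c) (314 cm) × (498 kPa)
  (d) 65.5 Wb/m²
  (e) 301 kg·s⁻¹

(c)

Reference: kg·s⁻².
Each option:
  (a) [s⁻¹] · [s⁻¹] = s⁻²
  (b) kg·m·s⁻²
  (c) [m] · [kg·m⁻¹·s⁻²] = kg·s⁻²  ← same
  (d) Wb·m⁻² = V·s·m⁻² = kg·s⁻²·A⁻¹
  (e) kg·s⁻¹
Only (c) matches kg·s⁻².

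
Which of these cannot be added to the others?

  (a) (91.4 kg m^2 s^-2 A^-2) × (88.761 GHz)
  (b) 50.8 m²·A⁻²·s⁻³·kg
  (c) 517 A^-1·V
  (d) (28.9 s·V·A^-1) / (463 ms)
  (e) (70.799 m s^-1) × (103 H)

(e)

Work out the base dimensions of each:
  (a) [kg·m²·s⁻²·A⁻²] · [s⁻¹] = kg·m²·s⁻³·A⁻²
  (b) kg·m²·s⁻³·A⁻²
  (c) V·A⁻¹ = J·C⁻¹·A⁻¹ = kg·m²·s⁻³·A⁻²
  (d) [kg·m²·s⁻²·A⁻²] / [s] = kg·m²·s⁻³·A⁻²
  (e) [m·s⁻¹] · [kg·m²·s⁻²·A⁻²] = kg·m³·s⁻³·A⁻²
All reduce to kg·m²·s⁻³·A⁻² except (e), which is kg·m³·s⁻³·A⁻².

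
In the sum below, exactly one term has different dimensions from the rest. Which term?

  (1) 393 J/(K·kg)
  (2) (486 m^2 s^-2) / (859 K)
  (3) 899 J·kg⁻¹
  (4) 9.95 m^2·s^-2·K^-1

Expand each in SI base units:
  (1) J·kg⁻¹·K⁻¹ = N·m·kg⁻¹·K⁻¹ = m²·s⁻²·K⁻¹
  (2) [m²·s⁻²] / [K] = m²·s⁻²·K⁻¹
  (3) J·kg⁻¹ = N·m·kg⁻¹ = m²·s⁻²
  (4) m²·s⁻²·K⁻¹
All reduce to m²·s⁻²·K⁻¹ except (3), which is m²·s⁻².

(3)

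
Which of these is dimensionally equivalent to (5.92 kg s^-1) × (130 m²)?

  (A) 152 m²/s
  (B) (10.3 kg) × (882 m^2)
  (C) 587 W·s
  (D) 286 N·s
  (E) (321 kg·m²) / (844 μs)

(E)

Reference: [kg·s⁻¹] · [m²] = kg·m²·s⁻¹.
Each option:
  (A) m²·s⁻¹
  (B) [kg] · [m²] = kg·m²
  (C) W·s = J·s⁻¹·s = kg·m²·s⁻²
  (D) N·s = kg·m·s⁻²·s = kg·m·s⁻¹
  (E) [kg·m²] / [s] = kg·m²·s⁻¹  ← same
Only (E) matches kg·m²·s⁻¹.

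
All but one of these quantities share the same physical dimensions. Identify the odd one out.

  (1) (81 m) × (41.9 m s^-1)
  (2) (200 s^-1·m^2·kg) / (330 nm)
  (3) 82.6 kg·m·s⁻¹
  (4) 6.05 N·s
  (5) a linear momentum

(1)

In SI base units:
  (1) [m] · [m·s⁻¹] = m²·s⁻¹
  (2) [kg·m²·s⁻¹] / [m] = kg·m·s⁻¹
  (3) kg·m·s⁻¹
  (4) N·s = kg·m·s⁻²·s = kg·m·s⁻¹
  (5) [linear momentum] = kg·m·s⁻¹
All reduce to kg·m·s⁻¹ except (1), which is m²·s⁻¹.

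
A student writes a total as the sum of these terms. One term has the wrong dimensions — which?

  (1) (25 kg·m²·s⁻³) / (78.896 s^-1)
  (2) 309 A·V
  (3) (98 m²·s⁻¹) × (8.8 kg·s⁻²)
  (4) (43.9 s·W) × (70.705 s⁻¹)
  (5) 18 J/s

(1)

Expand each in SI base units:
  (1) [kg·m²·s⁻³] / [s⁻¹] = kg·m²·s⁻²
  (2) V·A = J·C⁻¹·A = kg·m²·s⁻³
  (3) [m²·s⁻¹] · [kg·s⁻²] = kg·m²·s⁻³
  (4) [kg·m²·s⁻²] · [s⁻¹] = kg·m²·s⁻³
  (5) J·s⁻¹ = N·m·s⁻¹ = kg·m²·s⁻³
All reduce to kg·m²·s⁻³ except (1), which is kg·m²·s⁻².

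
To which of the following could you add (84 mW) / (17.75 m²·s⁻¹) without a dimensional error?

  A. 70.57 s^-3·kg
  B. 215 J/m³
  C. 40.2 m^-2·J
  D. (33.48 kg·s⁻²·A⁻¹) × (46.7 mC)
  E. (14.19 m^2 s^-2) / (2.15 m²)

C.

Reference: [kg·m²·s⁻³] / [m²·s⁻¹] = kg·s⁻².
Each option:
  A. kg·s⁻³
  B. J·m⁻³ = N·m·m⁻³ = kg·m⁻¹·s⁻²
  C. J·m⁻² = N·m·m⁻² = kg·s⁻²  ← same
  D. [kg·s⁻²·A⁻¹] · [s·A] = kg·s⁻¹
  E. [m²·s⁻²] / [m²] = s⁻²
Only C. matches kg·s⁻².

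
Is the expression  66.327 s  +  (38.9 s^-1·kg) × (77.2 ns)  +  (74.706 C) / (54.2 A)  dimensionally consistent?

In SI base units:
  66.327 s:  s
  (38.9 s^-1·kg) × (77.2 ns):  [kg·s⁻¹] · [s] = kg
  (74.706 C) / (54.2 A):  [s·A] / [A] = s
The terms do not share a single dimension (kg vs s).

No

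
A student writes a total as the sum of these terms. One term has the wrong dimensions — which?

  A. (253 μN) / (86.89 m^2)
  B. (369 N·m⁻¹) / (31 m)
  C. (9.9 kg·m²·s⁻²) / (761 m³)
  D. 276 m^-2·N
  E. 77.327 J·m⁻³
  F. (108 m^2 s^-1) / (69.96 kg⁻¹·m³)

Reduce each to base SI dimensions:
  A. [kg·m·s⁻²] / [m²] = kg·m⁻¹·s⁻²
  B. [kg·s⁻²] / [m] = kg·m⁻¹·s⁻²
  C. [kg·m²·s⁻²] / [m³] = kg·m⁻¹·s⁻²
  D. N·m⁻² = kg·m·s⁻²·m⁻² = kg·m⁻¹·s⁻²
  E. J·m⁻³ = N·m·m⁻³ = kg·m⁻¹·s⁻²
  F. [m²·s⁻¹] / [kg⁻¹·m³] = kg·m⁻¹·s⁻¹
All reduce to kg·m⁻¹·s⁻² except F., which is kg·m⁻¹·s⁻¹.

F.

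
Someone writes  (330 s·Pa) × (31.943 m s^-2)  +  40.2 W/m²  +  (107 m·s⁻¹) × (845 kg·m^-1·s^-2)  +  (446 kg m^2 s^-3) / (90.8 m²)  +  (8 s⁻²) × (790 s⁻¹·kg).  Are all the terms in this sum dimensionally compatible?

Reduce each to base SI dimensions:
  (330 s·Pa) × (31.943 m s^-2):  [kg·m⁻¹·s⁻¹] · [m·s⁻²] = kg·s⁻³
  40.2 W/m²:  W·m⁻² = J·s⁻¹·m⁻² = kg·s⁻³
  (107 m·s⁻¹) × (845 kg·m^-1·s^-2):  [m·s⁻¹] · [kg·m⁻¹·s⁻²] = kg·s⁻³
  (446 kg m^2 s^-3) / (90.8 m²):  [kg·m²·s⁻³] / [m²] = kg·s⁻³
  (8 s⁻²) × (790 s⁻¹·kg):  [s⁻²] · [kg·s⁻¹] = kg·s⁻³
Every term reduces to kg·s⁻³.

Yes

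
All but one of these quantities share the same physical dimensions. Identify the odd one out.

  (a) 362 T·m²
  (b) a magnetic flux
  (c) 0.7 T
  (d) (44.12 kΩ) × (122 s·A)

(c)

Dimensions:
  (a) T·m² = Wb·m⁻²·m² = kg·m²·s⁻²·A⁻¹
  (b) [magnetic flux] = kg·m²·s⁻²·A⁻¹
  (c) T = Wb·m⁻² = kg·s⁻²·A⁻¹
  (d) [kg·m²·s⁻³·A⁻²] · [s·A] = kg·m²·s⁻²·A⁻¹
All reduce to kg·m²·s⁻²·A⁻¹ except (c), which is kg·s⁻²·A⁻¹.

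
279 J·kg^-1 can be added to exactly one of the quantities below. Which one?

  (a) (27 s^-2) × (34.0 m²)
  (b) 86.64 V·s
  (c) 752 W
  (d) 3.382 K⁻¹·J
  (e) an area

(a)

Reference: J·kg⁻¹ = N·m·kg⁻¹ = m²·s⁻².
Each option:
  (a) [s⁻²] · [m²] = m²·s⁻²  ← same
  (b) V·s = J·C⁻¹·s = kg·m²·s⁻²·A⁻¹
  (c) W = J·s⁻¹ = kg·m²·s⁻³
  (d) J·K⁻¹ = N·m·K⁻¹ = kg·m²·s⁻²·K⁻¹
  (e) [area] = m²
Only (a) matches m²·s⁻².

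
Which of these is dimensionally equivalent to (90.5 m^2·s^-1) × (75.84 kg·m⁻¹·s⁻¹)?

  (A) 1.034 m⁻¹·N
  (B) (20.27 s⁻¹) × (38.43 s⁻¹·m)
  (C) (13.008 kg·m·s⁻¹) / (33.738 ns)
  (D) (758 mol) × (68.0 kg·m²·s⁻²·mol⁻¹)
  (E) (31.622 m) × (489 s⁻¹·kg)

(C)

Reference: [m²·s⁻¹] · [kg·m⁻¹·s⁻¹] = kg·m·s⁻².
Each option:
  (A) N·m⁻¹ = kg·m·s⁻²·m⁻¹ = kg·s⁻²
  (B) [s⁻¹] · [m·s⁻¹] = m·s⁻²
  (C) [kg·m·s⁻¹] / [s] = kg·m·s⁻²  ← same
  (D) [mol] · [kg·m²·s⁻²·mol⁻¹] = kg·m²·s⁻²
  (E) [m] · [kg·s⁻¹] = kg·m·s⁻¹
Only (C) matches kg·m·s⁻².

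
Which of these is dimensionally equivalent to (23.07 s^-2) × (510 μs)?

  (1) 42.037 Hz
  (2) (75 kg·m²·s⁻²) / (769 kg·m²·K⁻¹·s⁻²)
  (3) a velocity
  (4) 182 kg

(1)

Reference: [s⁻²] · [s] = s⁻¹.
Each option:
  (1) Hz = s⁻¹  ← same
  (2) [kg·m²·s⁻²] / [kg·m²·s⁻²·K⁻¹] = K
  (3) [velocity] = m·s⁻¹
  (4) kg
Only (1) matches s⁻¹.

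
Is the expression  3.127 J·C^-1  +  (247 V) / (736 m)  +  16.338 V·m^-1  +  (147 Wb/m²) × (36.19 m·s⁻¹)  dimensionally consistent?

Expand each in SI base units:
  3.127 J·C^-1:  J·C⁻¹ = N·m·(s·A)⁻¹ = kg·m²·s⁻³·A⁻¹
  (247 V) / (736 m):  [kg·m²·s⁻³·A⁻¹] / [m] = kg·m·s⁻³·A⁻¹
  16.338 V·m^-1:  V·m⁻¹ = J·C⁻¹·m⁻¹ = kg·m·s⁻³·A⁻¹
  (147 Wb/m²) × (36.19 m·s⁻¹):  [kg·s⁻²·A⁻¹] · [m·s⁻¹] = kg·m·s⁻³·A⁻¹
The terms do not share a single dimension (kg·m²·s⁻³·A⁻¹ vs kg·m·s⁻³·A⁻¹).

No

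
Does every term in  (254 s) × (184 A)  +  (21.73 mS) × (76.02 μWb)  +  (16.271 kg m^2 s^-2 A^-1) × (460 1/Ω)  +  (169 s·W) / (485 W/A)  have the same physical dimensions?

Yes

Dimensions:
  (254 s) × (184 A):  [s] · [A] = s·A
  (21.73 mS) × (76.02 μWb):  [kg⁻¹·m⁻²·s³·A²] · [kg·m²·s⁻²·A⁻¹] = s·A
  (16.271 kg m^2 s^-2 A^-1) × (460 1/Ω):  [kg·m²·s⁻²·A⁻¹] · [kg⁻¹·m⁻²·s³·A²] = s·A
  (169 s·W) / (485 W/A):  [kg·m²·s⁻²] / [kg·m²·s⁻³·A⁻¹] = s·A
Every term reduces to s·A.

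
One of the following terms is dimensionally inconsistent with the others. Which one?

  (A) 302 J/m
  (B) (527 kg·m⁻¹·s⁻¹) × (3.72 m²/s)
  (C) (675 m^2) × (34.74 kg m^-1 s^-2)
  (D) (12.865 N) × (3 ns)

(D)

Reduce each to base SI dimensions:
  (A) J·m⁻¹ = N·m·m⁻¹ = kg·m·s⁻²
  (B) [kg·m⁻¹·s⁻¹] · [m²·s⁻¹] = kg·m·s⁻²
  (C) [m²] · [kg·m⁻¹·s⁻²] = kg·m·s⁻²
  (D) [kg·m·s⁻²] · [s] = kg·m·s⁻¹
All reduce to kg·m·s⁻² except (D), which is kg·m·s⁻¹.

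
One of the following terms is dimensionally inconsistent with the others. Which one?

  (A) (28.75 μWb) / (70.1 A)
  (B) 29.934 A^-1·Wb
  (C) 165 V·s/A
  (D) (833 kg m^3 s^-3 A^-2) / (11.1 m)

In SI base units:
  (A) [kg·m²·s⁻²·A⁻¹] / [A] = kg·m²·s⁻²·A⁻²
  (B) Wb·A⁻¹ = V·s·A⁻¹ = kg·m²·s⁻²·A⁻²
  (C) V·s·A⁻¹ = J·C⁻¹·s·A⁻¹ = kg·m²·s⁻²·A⁻²
  (D) [kg·m³·s⁻³·A⁻²] / [m] = kg·m²·s⁻³·A⁻²
All reduce to kg·m²·s⁻²·A⁻² except (D), which is kg·m²·s⁻³·A⁻².

(D)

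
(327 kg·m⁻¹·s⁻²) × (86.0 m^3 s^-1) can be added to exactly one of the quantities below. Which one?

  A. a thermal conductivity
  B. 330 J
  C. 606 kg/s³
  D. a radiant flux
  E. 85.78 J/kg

D.

Reference: [kg·m⁻¹·s⁻²] · [m³·s⁻¹] = kg·m²·s⁻³.
Each option:
  A. [thermal conductivity] = kg·m·s⁻³·K⁻¹
  B. J = N·m = kg·m²·s⁻²
  C. kg·s⁻³
  D. [radiant flux] = kg·m²·s⁻³  ← same
  E. J·kg⁻¹ = N·m·kg⁻¹ = m²·s⁻²
Only D. matches kg·m²·s⁻³.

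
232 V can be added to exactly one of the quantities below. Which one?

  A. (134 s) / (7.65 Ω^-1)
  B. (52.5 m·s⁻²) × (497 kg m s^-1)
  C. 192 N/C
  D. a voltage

Reference: V = J·C⁻¹ = kg·m²·s⁻³·A⁻¹.
Each option:
  A. [s] / [kg⁻¹·m⁻²·s³·A²] = kg·m²·s⁻²·A⁻²
  B. [m·s⁻²] · [kg·m·s⁻¹] = kg·m²·s⁻³
  C. N·C⁻¹ = kg·m·s⁻²·(s·A)⁻¹ = kg·m·s⁻³·A⁻¹
  D. [voltage] = kg·m²·s⁻³·A⁻¹  ← same
Only D. matches kg·m²·s⁻³·A⁻¹.

D.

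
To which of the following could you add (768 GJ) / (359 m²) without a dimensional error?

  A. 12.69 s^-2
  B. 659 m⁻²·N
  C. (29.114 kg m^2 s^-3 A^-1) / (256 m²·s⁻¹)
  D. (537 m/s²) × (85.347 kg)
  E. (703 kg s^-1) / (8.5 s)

Reference: [kg·m²·s⁻²] / [m²] = kg·s⁻².
Each option:
  A. s⁻²
  B. N·m⁻² = kg·m·s⁻²·m⁻² = kg·m⁻¹·s⁻²
  C. [kg·m²·s⁻³·A⁻¹] / [m²·s⁻¹] = kg·s⁻²·A⁻¹
  D. [m·s⁻²] · [kg] = kg·m·s⁻²
  E. [kg·s⁻¹] / [s] = kg·s⁻²  ← same
Only E. matches kg·s⁻².

E.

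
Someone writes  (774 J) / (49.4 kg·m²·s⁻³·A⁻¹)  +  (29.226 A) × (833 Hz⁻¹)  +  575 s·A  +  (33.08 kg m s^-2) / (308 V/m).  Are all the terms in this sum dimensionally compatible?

Yes

Reduce each to base SI dimensions:
  (774 J) / (49.4 kg·m²·s⁻³·A⁻¹):  [kg·m²·s⁻²] / [kg·m²·s⁻³·A⁻¹] = s·A
  (29.226 A) × (833 Hz⁻¹):  [A] · [s] = s·A
  575 s·A:  A·s = s·A
  (33.08 kg m s^-2) / (308 V/m):  [kg·m·s⁻²] / [kg·m·s⁻³·A⁻¹] = s·A
Every term reduces to s·A.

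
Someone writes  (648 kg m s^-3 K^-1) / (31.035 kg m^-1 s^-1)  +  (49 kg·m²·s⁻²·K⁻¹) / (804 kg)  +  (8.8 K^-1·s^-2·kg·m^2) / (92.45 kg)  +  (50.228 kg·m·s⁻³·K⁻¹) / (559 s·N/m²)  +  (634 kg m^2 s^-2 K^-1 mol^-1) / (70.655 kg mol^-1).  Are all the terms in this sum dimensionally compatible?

Yes

Expand each in SI base units:
  (648 kg m s^-3 K^-1) / (31.035 kg m^-1 s^-1):  [kg·m·s⁻³·K⁻¹] / [kg·m⁻¹·s⁻¹] = m²·s⁻²·K⁻¹
  (49 kg·m²·s⁻²·K⁻¹) / (804 kg):  [kg·m²·s⁻²·K⁻¹] / [kg] = m²·s⁻²·K⁻¹
  (8.8 K^-1·s^-2·kg·m^2) / (92.45 kg):  [kg·m²·s⁻²·K⁻¹] / [kg] = m²·s⁻²·K⁻¹
  (50.228 kg·m·s⁻³·K⁻¹) / (559 s·N/m²):  [kg·m·s⁻³·K⁻¹] / [kg·m⁻¹·s⁻¹] = m²·s⁻²·K⁻¹
  (634 kg m^2 s^-2 K^-1 mol^-1) / (70.655 kg mol^-1):  [kg·m²·s⁻²·K⁻¹·mol⁻¹] / [kg·mol⁻¹] = m²·s⁻²·K⁻¹
Every term reduces to m²·s⁻²·K⁻¹.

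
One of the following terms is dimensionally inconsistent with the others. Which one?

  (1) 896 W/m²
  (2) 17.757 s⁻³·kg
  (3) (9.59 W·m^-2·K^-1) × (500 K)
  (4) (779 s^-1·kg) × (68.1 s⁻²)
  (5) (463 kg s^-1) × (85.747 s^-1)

Work out the base dimensions of each:
  (1) W·m⁻² = J·s⁻¹·m⁻² = kg·s⁻³
  (2) kg·s⁻³
  (3) [kg·s⁻³·K⁻¹] · [K] = kg·s⁻³
  (4) [kg·s⁻¹] · [s⁻²] = kg·s⁻³
  (5) [kg·s⁻¹] · [s⁻¹] = kg·s⁻²
All reduce to kg·s⁻³ except (5), which is kg·s⁻².

(5)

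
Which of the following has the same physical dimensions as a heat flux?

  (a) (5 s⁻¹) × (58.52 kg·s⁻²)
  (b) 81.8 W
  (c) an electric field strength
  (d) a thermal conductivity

Reference: [heat flux] = kg·s⁻³.
Each option:
  (a) [s⁻¹] · [kg·s⁻²] = kg·s⁻³  ← same
  (b) W = J·s⁻¹ = kg·m²·s⁻³
  (c) [electric field strength] = kg·m·s⁻³·A⁻¹
  (d) [thermal conductivity] = kg·m·s⁻³·K⁻¹
Only (a) matches kg·s⁻³.

(a)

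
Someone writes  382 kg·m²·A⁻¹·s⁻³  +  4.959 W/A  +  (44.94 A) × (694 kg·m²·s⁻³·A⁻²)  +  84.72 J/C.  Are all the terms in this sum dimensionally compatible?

Yes

Work out the base dimensions of each:
  382 kg·m²·A⁻¹·s⁻³:  kg·m²·s⁻³·A⁻¹
  4.959 W/A:  W·A⁻¹ = J·s⁻¹·A⁻¹ = kg·m²·s⁻³·A⁻¹
  (44.94 A) × (694 kg·m²·s⁻³·A⁻²):  [A] · [kg·m²·s⁻³·A⁻²] = kg·m²·s⁻³·A⁻¹
  84.72 J/C:  J·C⁻¹ = N·m·(s·A)⁻¹ = kg·m²·s⁻³·A⁻¹
Every term reduces to kg·m²·s⁻³·A⁻¹.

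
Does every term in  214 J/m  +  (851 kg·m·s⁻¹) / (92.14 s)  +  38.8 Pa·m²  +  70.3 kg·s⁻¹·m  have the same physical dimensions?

In SI base units:
  214 J/m:  J·m⁻¹ = N·m·m⁻¹ = kg·m·s⁻²
  (851 kg·m·s⁻¹) / (92.14 s):  [kg·m·s⁻¹] / [s] = kg·m·s⁻²
  38.8 Pa·m²:  Pa·m² = N·m⁻²·m² = kg·m·s⁻²
  70.3 kg·s⁻¹·m:  kg·m·s⁻¹
The terms do not share a single dimension (kg·m·s⁻² vs kg·m·s⁻¹).

No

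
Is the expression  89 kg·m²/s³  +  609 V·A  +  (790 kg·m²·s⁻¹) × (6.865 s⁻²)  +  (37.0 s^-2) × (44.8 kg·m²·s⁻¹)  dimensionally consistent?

Yes

Reduce each to base SI dimensions:
  89 kg·m²/s³:  kg·m²·s⁻³
  609 V·A:  V·A = J·C⁻¹·A = kg·m²·s⁻³
  (790 kg·m²·s⁻¹) × (6.865 s⁻²):  [kg·m²·s⁻¹] · [s⁻²] = kg·m²·s⁻³
  (37.0 s^-2) × (44.8 kg·m²·s⁻¹):  [s⁻²] · [kg·m²·s⁻¹] = kg·m²·s⁻³
Every term reduces to kg·m²·s⁻³.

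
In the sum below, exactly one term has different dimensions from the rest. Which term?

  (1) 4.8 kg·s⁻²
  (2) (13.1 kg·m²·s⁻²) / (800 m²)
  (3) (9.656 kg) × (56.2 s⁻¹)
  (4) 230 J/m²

In SI base units:
  (1) kg·s⁻²
  (2) [kg·m²·s⁻²] / [m²] = kg·s⁻²
  (3) [kg] · [s⁻¹] = kg·s⁻¹
  (4) J·m⁻² = N·m·m⁻² = kg·s⁻²
All reduce to kg·s⁻² except (3), which is kg·s⁻¹.

(3)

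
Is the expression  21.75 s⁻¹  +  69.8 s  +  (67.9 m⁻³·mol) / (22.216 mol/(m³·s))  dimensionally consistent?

In SI base units:
  21.75 s⁻¹:  s⁻¹
  69.8 s:  s
  (67.9 m⁻³·mol) / (22.216 mol/(m³·s)):  [m⁻³·mol] / [m⁻³·s⁻¹·mol] = s
The terms do not share a single dimension (s vs s⁻¹).

No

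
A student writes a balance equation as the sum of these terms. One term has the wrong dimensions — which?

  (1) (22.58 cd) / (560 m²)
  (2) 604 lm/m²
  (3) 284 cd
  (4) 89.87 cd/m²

(3)

Work out the base dimensions of each:
  (1) [cd] / [m²] = m⁻²·cd
  (2) lm·m⁻² = cd·m⁻² = m⁻²·cd
  (3) cd
  (4) cd·m⁻² = m⁻²·cd
All reduce to m⁻²·cd except (3), which is cd.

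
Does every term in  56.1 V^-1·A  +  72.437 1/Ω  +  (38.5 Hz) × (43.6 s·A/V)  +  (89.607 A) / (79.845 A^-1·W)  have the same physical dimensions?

Work out the base dimensions of each:
  56.1 V^-1·A:  A·V⁻¹ = A·(J·C⁻¹)⁻¹ = kg⁻¹·m⁻²·s³·A²
  72.437 1/Ω:  Ω⁻¹ = (V·A⁻¹)⁻¹ = kg⁻¹·m⁻²·s³·A²
  (38.5 Hz) × (43.6 s·A/V):  [s⁻¹] · [kg⁻¹·m⁻²·s⁴·A²] = kg⁻¹·m⁻²·s³·A²
  (89.607 A) / (79.845 A^-1·W):  [A] / [kg·m²·s⁻³·A⁻¹] = kg⁻¹·m⁻²·s³·A²
Every term reduces to kg⁻¹·m⁻²·s³·A².

Yes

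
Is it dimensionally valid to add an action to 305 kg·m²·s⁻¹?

Yes

Work out the base dimensions of each:
  an action:  [action] = kg·m²·s⁻¹
  305 kg·m²·s⁻¹:  kg·m²·s⁻¹
Both are kg·m²·s⁻¹, so they have the same dimensions and can be added.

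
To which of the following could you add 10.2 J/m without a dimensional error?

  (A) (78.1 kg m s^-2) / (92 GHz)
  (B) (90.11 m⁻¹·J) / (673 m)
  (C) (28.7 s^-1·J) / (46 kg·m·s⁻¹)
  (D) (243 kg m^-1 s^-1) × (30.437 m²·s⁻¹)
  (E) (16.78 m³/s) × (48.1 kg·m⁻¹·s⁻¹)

Reference: J·m⁻¹ = N·m·m⁻¹ = kg·m·s⁻².
Each option:
  (A) [kg·m·s⁻²] / [s⁻¹] = kg·m·s⁻¹
  (B) [kg·m·s⁻²] / [m] = kg·s⁻²
  (C) [kg·m²·s⁻³] / [kg·m·s⁻¹] = m·s⁻²
  (D) [kg·m⁻¹·s⁻¹] · [m²·s⁻¹] = kg·m·s⁻²  ← same
  (E) [m³·s⁻¹] · [kg·m⁻¹·s⁻¹] = kg·m²·s⁻²
Only (D) matches kg·m·s⁻².

(D)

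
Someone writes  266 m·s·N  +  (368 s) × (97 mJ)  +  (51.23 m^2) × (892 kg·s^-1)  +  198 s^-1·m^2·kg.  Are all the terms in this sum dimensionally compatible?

In SI base units:
  266 m·s·N:  N·m·s = kg·m·s⁻²·m·s = kg·m²·s⁻¹
  (368 s) × (97 mJ):  [s] · [kg·m²·s⁻²] = kg·m²·s⁻¹
  (51.23 m^2) × (892 kg·s^-1):  [m²] · [kg·s⁻¹] = kg·m²·s⁻¹
  198 s^-1·m^2·kg:  kg·m²·s⁻¹
Every term reduces to kg·m²·s⁻¹.

Yes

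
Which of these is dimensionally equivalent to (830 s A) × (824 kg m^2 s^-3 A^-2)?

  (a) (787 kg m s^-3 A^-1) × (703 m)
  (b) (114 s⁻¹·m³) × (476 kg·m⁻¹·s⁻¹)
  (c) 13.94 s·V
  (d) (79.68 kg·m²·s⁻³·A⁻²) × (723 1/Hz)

(c)

Reference: [s·A] · [kg·m²·s⁻³·A⁻²] = kg·m²·s⁻²·A⁻¹.
Each option:
  (a) [kg·m·s⁻³·A⁻¹] · [m] = kg·m²·s⁻³·A⁻¹
  (b) [m³·s⁻¹] · [kg·m⁻¹·s⁻¹] = kg·m²·s⁻²
  (c) V·s = J·C⁻¹·s = kg·m²·s⁻²·A⁻¹  ← same
  (d) [kg·m²·s⁻³·A⁻²] · [s] = kg·m²·s⁻²·A⁻²
Only (c) matches kg·m²·s⁻²·A⁻¹.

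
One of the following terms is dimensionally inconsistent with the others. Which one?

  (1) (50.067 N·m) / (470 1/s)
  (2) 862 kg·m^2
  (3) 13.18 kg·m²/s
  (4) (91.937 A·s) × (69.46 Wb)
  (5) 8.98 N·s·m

Reduce each to base SI dimensions:
  (1) [kg·m²·s⁻²] / [s⁻¹] = kg·m²·s⁻¹
  (2) kg·m²
  (3) kg·m²·s⁻¹
  (4) [s·A] · [kg·m²·s⁻²·A⁻¹] = kg·m²·s⁻¹
  (5) N·m·s = kg·m·s⁻²·m·s = kg·m²·s⁻¹
All reduce to kg·m²·s⁻¹ except (2), which is kg·m².

(2)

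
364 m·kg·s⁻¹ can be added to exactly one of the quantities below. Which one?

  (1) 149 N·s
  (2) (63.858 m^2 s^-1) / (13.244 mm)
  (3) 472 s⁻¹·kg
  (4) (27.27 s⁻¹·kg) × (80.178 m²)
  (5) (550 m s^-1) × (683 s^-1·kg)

Reference: kg·m·s⁻¹.
Each option:
  (1) N·s = kg·m·s⁻²·s = kg·m·s⁻¹  ← same
  (2) [m²·s⁻¹] / [m] = m·s⁻¹
  (3) kg·s⁻¹
  (4) [kg·s⁻¹] · [m²] = kg·m²·s⁻¹
  (5) [m·s⁻¹] · [kg·s⁻¹] = kg·m·s⁻²
Only (1) matches kg·m·s⁻¹.

(1)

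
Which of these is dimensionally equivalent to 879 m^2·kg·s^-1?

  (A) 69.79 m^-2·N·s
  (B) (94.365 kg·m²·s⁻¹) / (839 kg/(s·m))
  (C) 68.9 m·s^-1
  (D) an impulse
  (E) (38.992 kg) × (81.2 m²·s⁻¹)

Reference: kg·m²·s⁻¹.
Each option:
  (A) N·s·m⁻² = kg·m·s⁻²·s·m⁻² = kg·m⁻¹·s⁻¹
  (B) [kg·m²·s⁻¹] / [kg·m⁻¹·s⁻¹] = m³
  (C) m·s⁻¹
  (D) [impulse] = kg·m·s⁻¹
  (E) [kg] · [m²·s⁻¹] = kg·m²·s⁻¹  ← same
Only (E) matches kg·m²·s⁻¹.

(E)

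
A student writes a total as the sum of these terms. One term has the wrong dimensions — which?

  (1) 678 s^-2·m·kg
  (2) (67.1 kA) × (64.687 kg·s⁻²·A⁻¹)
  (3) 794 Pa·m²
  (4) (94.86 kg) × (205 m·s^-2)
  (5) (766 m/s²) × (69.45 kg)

(2)

Reduce each to base SI dimensions:
  (1) kg·m·s⁻²
  (2) [A] · [kg·s⁻²·A⁻¹] = kg·s⁻²
  (3) Pa·m² = N·m⁻²·m² = kg·m·s⁻²
  (4) [kg] · [m·s⁻²] = kg·m·s⁻²
  (5) [m·s⁻²] · [kg] = kg·m·s⁻²
All reduce to kg·m·s⁻² except (2), which is kg·s⁻².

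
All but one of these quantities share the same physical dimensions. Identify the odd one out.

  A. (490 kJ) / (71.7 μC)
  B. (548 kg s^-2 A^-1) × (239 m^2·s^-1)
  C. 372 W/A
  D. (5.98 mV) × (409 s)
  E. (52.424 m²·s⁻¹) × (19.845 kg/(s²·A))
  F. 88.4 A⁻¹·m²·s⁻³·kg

D.

In SI base units:
  A. [kg·m²·s⁻²] / [s·A] = kg·m²·s⁻³·A⁻¹
  B. [kg·s⁻²·A⁻¹] · [m²·s⁻¹] = kg·m²·s⁻³·A⁻¹
  C. W·A⁻¹ = J·s⁻¹·A⁻¹ = kg·m²·s⁻³·A⁻¹
  D. [kg·m²·s⁻³·A⁻¹] · [s] = kg·m²·s⁻²·A⁻¹
  E. [m²·s⁻¹] · [kg·s⁻²·A⁻¹] = kg·m²·s⁻³·A⁻¹
  F. kg·m²·s⁻³·A⁻¹
All reduce to kg·m²·s⁻³·A⁻¹ except D., which is kg·m²·s⁻²·A⁻¹.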